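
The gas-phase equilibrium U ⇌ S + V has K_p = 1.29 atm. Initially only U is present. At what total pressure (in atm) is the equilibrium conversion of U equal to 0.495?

P = 3.97 atm

Take 1 mol U as basis and let X be its fractional conversion, so ξ = X.
Mole table: n_U = 1 − X; n_S = X; n_V = X.
n_T = Σnᵢ = 1 + X.
K_p = p_S p_V / (p_U) with p_i = (n_i/n_T)·P.
At X = 0.495: the mole-fraction product g(X) = Π y_i^ν_i = 0.3245. Since K_p = g(X)·P^{1}, P = (K_p/g)^(1/1) = (1.29/0.3245)^(1/1) = 3.97 atm.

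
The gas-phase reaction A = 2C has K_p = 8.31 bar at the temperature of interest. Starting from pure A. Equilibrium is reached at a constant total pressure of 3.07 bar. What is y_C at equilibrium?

Let X = conversion of A (basis 1 mol A); extent of reaction ξ = X.
Moles: n_A = 1 − X; n_C = 2X.
Total moles n_T = 1 + X.
y_i = n_i/n_T, p_i = y_i·P. K_p = p_C^2 / (p_A).
Equating to 8.31 bar and solving on 0 < X < 1: X = 0.635.
Then n_C = 1.27, n_T = 1.64, so y_C = 0.777.

y_C = 0.777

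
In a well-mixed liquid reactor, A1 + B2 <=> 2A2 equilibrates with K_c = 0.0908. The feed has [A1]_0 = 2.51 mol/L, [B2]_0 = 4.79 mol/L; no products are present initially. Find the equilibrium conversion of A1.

Let X = conversion of A1; extent ξ = 2.51·X mol/L.
Concentrations: [A1] = 2.51 − 2.51X; [B2] = 4.79 − 2.51X; [A2] = 5.02X.
K_c = [A2]^2 / ([A1] [B2]).
This equals 0.0908 at X = 0.179 (the root in 0 < X < 1).

X = 0.179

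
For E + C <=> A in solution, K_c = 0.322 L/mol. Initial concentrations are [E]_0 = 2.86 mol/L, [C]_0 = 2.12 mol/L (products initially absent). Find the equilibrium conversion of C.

Let X = conversion of C; extent ξ = 2.12·X mol/L.
Concentrations: [E] = 2.86 − 2.12X; [C] = 2.12 − 2.12X; [A] = 2.12X.
K_c = [A] / ([E] [C]).
This equals 0.322 at X = 0.395 (the root in 0 < X < 1).

X = 0.395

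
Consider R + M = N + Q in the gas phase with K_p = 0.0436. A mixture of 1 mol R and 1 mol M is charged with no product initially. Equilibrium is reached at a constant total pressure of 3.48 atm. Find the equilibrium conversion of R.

X = 0.173

Let X = conversion of R (basis 1 mol R); extent of reaction ξ = X.
Mole table: n_R = 1 − X; n_M = 1 − X; n_N = X; n_Q = X.
Since Δν = 0, n_T = 2 throughout.
Mole fractions y_i = n_i/n_T; K_p = p_N p_Q / (p_R p_M) with p_i = y_i·P.
Setting this equal to 0.0436 and taking the physical root (0 < X < 1) gives X = 0.173.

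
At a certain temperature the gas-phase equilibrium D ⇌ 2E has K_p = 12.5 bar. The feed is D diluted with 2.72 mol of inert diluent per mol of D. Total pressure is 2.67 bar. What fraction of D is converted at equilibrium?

X = 0.862

Basis: 1 mol D initially; let X = conversion of D. Extent ξ = X.
Moles: n_D = 1 − X; n_E = 2X; n_I = 2.72 (inert).
Summing: n_T = 3.72 + X.
y_i = n_i/n_T, p_i = y_i·P. K_p = p_E^2 / (p_D).
This yields a degree-2 equation in X; solving on (0,1), X = 0.862.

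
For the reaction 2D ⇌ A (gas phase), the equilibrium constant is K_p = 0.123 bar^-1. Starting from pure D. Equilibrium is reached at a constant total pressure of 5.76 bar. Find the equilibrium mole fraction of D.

Basis: 1 mol D initially; let X = conversion of D. Extent ξ = 0.5X.
Species balance: n_D = 1 − X; n_A = 0.5X.
Total moles n_T = 1 − 0.5X.
y_i = n_i/n_T, p_i = y_i·P. K_p = p_A / (p_D^2).
Setting this equal to 0.123 bar^-1 and taking the physical root (0 < X < 1) gives X = 0.489.
Then n_D = 0.511, n_T = 0.755, so y_D = 0.676.

y_D = 0.676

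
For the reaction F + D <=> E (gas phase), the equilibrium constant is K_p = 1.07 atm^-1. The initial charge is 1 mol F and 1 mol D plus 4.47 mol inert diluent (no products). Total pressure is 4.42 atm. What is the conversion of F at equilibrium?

X = 0.338

Basis: 1 mol F initially; let X = conversion of F. Extent ξ = X.
Species balance: n_F = 1 − X; n_D = 1 − X; n_E = X; n_I = 4.47 (inert).
n_T = Σnᵢ = 6.47 − X.
Mole fractions y_i = n_i/n_T; K_p = p_E / (p_F p_D) with p_i = y_i·P.
Setting this equal to 1.07 atm^-1 and taking the physical root (0 < X < 1) gives X = 0.338.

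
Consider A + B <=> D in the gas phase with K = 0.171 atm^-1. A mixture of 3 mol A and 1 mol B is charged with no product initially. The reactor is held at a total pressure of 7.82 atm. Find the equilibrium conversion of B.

Take 1 mol B as basis and let X be its fractional conversion, so ξ = X.
Mole table: n_A = 3 − X; n_B = 1 − X; n_D = X.
Summing: n_T = 4 − X.
y_i = n_i/n_T, p_i = y_i·P. K = p_D / (p_A p_B).
Equating to 0.171 atm^-1 and solving on 0 < X < 1: X = 0.489.

X = 0.489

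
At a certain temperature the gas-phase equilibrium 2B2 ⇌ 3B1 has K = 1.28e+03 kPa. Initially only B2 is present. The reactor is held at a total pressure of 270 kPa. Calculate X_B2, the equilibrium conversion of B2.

X = 0.631

Let X = conversion of B2 (basis 1 mol B2); extent of reaction ξ = 0.5X.
At extent ξ: n_B2 = 1 − X; n_B1 = 1.5X.
Summing: n_T = 1 + 0.5X.
With p_i = (n_i/n_T)P, K = p_B1^3 / (p_B2^2).
Equating to 1.28e+03 kPa and solving on 0 < X < 1: X = 0.631.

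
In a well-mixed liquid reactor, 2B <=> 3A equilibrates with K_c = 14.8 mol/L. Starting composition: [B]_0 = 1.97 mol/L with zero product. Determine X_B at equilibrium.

X = 0.649

Let X = conversion of B; extent ξ = 1.97X/2 mol/L.
Concentrations: [B] = 1.97 − 1.97X; [A] = 2.96X.
K_c = [A]^3 / ([B]^2).
This equals 14.8 at X = 0.649 (the root in 0 < X < 1).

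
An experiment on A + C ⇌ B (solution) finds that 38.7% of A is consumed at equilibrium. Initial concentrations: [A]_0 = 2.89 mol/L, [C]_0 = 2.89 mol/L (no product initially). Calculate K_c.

Let X = conversion of A.
Concentrations: [A] = 2.89 − 2.89X; [C] = 2.89 − 2.89X; [B] = 2.89X.
At X = 0.387: [A] = 1.77, [C] = 1.77, [B] = 1.12.
K_c = [B] / ([A] [C]) = 0.356 L/mol.

K_c = 0.356 L/mol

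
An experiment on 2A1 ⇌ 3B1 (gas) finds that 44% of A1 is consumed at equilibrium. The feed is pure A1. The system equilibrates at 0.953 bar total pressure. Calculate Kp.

Kp = 0.716 bar

Take 1 mol A1 as basis and let X be its fractional conversion, so ξ = 0.5X.
Mole table: n_A1 = 1 − X; n_B1 = 1.5X.
n_T = Σnᵢ = 1 + 0.5X.
At X = 0.44: n_A1 = 0.56, n_B1 = 0.66, n_T = 1.22.
p_i = (n_i/n_T)·P. Kp = p_B1^3 / (p_A1^2) = 0.716 bar.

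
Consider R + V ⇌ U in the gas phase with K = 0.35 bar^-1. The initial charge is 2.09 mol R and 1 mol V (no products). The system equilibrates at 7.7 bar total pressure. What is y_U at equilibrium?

Take 1 mol V as basis and let X be its fractional conversion, so ξ = X.
Mole table: n_R = 2.09 − X; n_V = 1 − X; n_U = X.
Summing: n_T = 3.09 − X.
With p_i = (n_i/n_T)P, K = p_U / (p_R p_V).
Equating to 0.35 bar^-1 and solving on 0 < X < 1: X = 0.616.
Then n_U = 0.616, n_T = 2.47, so y_U = 0.249.

y_U = 0.249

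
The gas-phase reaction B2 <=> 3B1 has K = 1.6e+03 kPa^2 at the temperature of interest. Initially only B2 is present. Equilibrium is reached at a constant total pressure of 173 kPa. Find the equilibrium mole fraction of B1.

y_B1 = 0.330

Basis: 1 mol B2 initially; let X = conversion of B2. Extent ξ = X.
Species balance: n_B2 = 1 − X; n_B1 = 3X.
Summing: n_T = 1 + 2X.
With p_i = (n_i/n_T)P, K = p_B1^3 / (p_B2).
Setting this equal to 1.6e+03 kPa^2 and taking the physical root (0 < X < 1) gives X = 0.141.
Then n_B1 = 0.423, n_T = 1.28, so y_B1 = 0.330.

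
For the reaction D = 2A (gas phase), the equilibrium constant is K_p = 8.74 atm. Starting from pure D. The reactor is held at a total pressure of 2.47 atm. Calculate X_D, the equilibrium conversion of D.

X = 0.685

Take 1 mol D as basis and let X be its fractional conversion, so ξ = X.
Species balance: n_D = 1 − X; n_A = 2X.
Total moles n_T = 1 + X.
Mole fractions y_i = n_i/n_T; K_p = p_A^2 / (p_D) with p_i = y_i·P.
Setting this equal to 8.74 atm and taking the physical root (0 < X < 1) gives X = 0.685.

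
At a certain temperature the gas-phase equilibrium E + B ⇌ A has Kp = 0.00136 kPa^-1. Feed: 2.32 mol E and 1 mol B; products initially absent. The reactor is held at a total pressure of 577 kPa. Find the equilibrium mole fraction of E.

y_E = 0.664

Let X = conversion of B (basis 1 mol B); extent of reaction ξ = X.
Moles: n_E = 2.32 − X; n_B = 1 − X; n_A = X.
n_T = Σnᵢ = 3.32 − X.
Mole fractions y_i = n_i/n_T; Kp = p_A / (p_E p_B) with p_i = y_i·P.
Equating to 0.00136 kPa^-1 and solving on 0 < X < 1: X = 0.343.
Then n_E = 1.98, n_T = 2.98, so y_E = 0.664.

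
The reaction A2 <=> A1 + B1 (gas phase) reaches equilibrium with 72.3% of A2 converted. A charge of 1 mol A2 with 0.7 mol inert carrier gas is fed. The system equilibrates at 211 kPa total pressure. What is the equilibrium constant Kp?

Kp = 164 kPa

Basis: 1 mol A2 initially; let X = conversion of A2. Extent ξ = X.
Moles: n_A2 = 1 − X; n_A1 = X; n_B1 = X; n_I = 0.7 (inert).
n_T = Σnᵢ = 1.7 + X.
At X = 0.723: n_A2 = 0.277, n_A1 = 0.723, n_B1 = 0.723, n_T = 2.42.
p_i = (n_i/n_T)·P. Kp = p_A1 p_B1 / (p_A2) = 164 kPa.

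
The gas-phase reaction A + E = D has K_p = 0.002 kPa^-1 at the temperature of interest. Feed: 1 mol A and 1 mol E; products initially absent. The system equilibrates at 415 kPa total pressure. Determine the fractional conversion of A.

Let X = conversion of A (basis 1 mol A); extent of reaction ξ = X.
Mole table: n_A = 1 − X; n_E = 1 − X; n_D = X.
n_T = Σnᵢ = 2 − X.
y_i = n_i/n_T, p_i = y_i·P. K_p = p_D / (p_A p_E).
This yields a degree-2 equation in X; solving on (0,1), X = 0.261.

X = 0.261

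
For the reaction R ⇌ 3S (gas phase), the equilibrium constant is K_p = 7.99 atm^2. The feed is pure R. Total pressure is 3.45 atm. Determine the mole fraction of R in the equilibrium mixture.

Let X = conversion of R (basis 1 mol R); extent of reaction ξ = X.
Moles: n_R = 1 − X; n_S = 3X.
n_T = Σnᵢ = 1 + 2X.
With p_i = (n_i/n_T)P, K_p = p_S^3 / (p_R).
This yields a degree-3 equation in X; solving on (0,1), X = 0.361.
Then n_R = 0.639, n_T = 1.72, so y_R = 0.371.

y_R = 0.371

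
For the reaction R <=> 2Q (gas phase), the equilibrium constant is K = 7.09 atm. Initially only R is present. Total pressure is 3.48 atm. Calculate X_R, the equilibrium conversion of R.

Let X = conversion of R (basis 1 mol R); extent of reaction ξ = X.
At extent ξ: n_R = 1 − X; n_Q = 2X.
Summing: n_T = 1 + X.
Mole fractions y_i = n_i/n_T; K = p_Q^2 / (p_R) with p_i = y_i·P.
Setting this equal to 7.09 atm and taking the physical root (0 < X < 1) gives X = 0.581.

X = 0.581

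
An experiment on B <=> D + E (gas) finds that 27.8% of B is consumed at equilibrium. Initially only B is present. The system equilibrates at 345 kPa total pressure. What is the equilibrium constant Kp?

Let X = conversion of B (basis 1 mol B); extent of reaction ξ = X.
Mole table: n_B = 1 − X; n_D = X; n_E = X.
Total moles n_T = 1 + X.
At X = 0.278: n_B = 0.722, n_D = 0.278, n_E = 0.278, n_T = 1.28.
p_i = (n_i/n_T)·P. Kp = p_D p_E / (p_B) = 28.9 kPa.

Kp = 28.9 kPa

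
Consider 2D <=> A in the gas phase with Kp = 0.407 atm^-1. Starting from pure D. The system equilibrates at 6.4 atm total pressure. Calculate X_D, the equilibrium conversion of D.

X = 0.704

Let X = conversion of D (basis 1 mol D); extent of reaction ξ = 0.5X.
At extent ξ: n_D = 1 − X; n_A = 0.5X.
Total moles n_T = 1 − 0.5X.
y_i = n_i/n_T, p_i = y_i·P. Kp = p_A / (p_D^2).
Setting this equal to 0.407 atm^-1 and taking the physical root (0 < X < 1) gives X = 0.704.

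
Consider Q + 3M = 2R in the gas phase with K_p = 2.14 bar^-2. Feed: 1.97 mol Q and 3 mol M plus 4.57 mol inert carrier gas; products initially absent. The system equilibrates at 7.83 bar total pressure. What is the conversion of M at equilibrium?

Basis: 3 mol M initially; let X = conversion of M. Extent ξ = X.
At extent ξ: n_Q = 1.97 − X; n_M = 3 − 3X; n_R = 2X; n_I = 4.57 (inert).
Summing: n_T = 9.54 − 2X.
Mole fractions y_i = n_i/n_T; K_p = p_R^2 / (p_Q p_M^3) with p_i = y_i·P.
This yields a degree-4 equation in X; solving on (0,1), X = 0.695.

X = 0.695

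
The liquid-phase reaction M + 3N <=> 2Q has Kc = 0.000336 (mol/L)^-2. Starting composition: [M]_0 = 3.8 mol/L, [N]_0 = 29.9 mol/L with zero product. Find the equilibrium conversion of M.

Let X = conversion of M; extent ξ = 3.8·X mol/L.
Concentrations: [M] = 3.8 − 3.8X; [N] = 29.9 − 11.4X; [Q] = 7.6X.
Kc = [Q]^2 / ([M] [N]^3).
Solving Kc = 0.000336 for X ∈ (0,1): X = 0.438.

X = 0.438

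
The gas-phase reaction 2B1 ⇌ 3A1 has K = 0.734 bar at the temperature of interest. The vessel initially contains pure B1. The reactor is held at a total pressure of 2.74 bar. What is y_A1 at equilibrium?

Basis: 1 mol B1 initially; let X = conversion of B1. Extent ξ = 0.5X.
Species balance: n_B1 = 1 − X; n_A1 = 1.5X.
Total moles n_T = 1 + 0.5X.
With p_i = (n_i/n_T)P, K = p_A1^3 / (p_B1^2).
Substituting and setting equal to 0.734 bar gives a polynomial in X; the root in (0,1) is X = 0.343.
Then n_A1 = 0.514, n_T = 1.17, so y_A1 = 0.439.

y_A1 = 0.439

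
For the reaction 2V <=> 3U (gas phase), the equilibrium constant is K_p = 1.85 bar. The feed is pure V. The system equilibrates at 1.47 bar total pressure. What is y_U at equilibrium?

Take 1 mol V as basis and let X be its fractional conversion, so ξ = 0.5X.
At extent ξ: n_V = 1 − X; n_U = 1.5X.
Summing: n_T = 1 + 0.5X.
With p_i = (n_i/n_T)P, K_p = p_U^3 / (p_V^2).
Substituting and setting equal to 1.85 bar gives a polynomial in X; the root in (0,1) is X = 0.493.
Then n_U = 0.739, n_T = 1.25, so y_U = 0.593.

y_U = 0.593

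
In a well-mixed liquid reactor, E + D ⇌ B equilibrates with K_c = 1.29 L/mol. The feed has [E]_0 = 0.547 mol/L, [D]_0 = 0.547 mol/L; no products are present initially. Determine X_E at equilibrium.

Let X = conversion of E; extent ξ = 0.547·X mol/L.
Concentrations: [E] = 0.547 − 0.547X; [D] = 0.547 − 0.547X; [B] = 0.547X.
K_c = [B] / ([E] [D]).
Equating to 1.29 L/mol: the physical root is X = 0.323.

X = 0.323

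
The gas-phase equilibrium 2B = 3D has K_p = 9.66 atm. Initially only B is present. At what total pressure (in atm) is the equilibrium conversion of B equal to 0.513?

Take 1 mol B as basis and let X be its fractional conversion, so ξ = 0.5X.
Species balance: n_B = 1 − X; n_D = 1.5X.
Summing: n_T = 1 + 0.5X.
K_p = p_D^3 / (p_B^2) with p_i = (n_i/n_T)·P.
At X = 0.513: the mole-fraction product g(X) = Π y_i^ν_i = 1.529. Since K_p = g(X)·P^{1}, P = (K_p/g)^(1/1) = (9.66/1.529)^(1/1) = 6.32 atm.

P = 6.32 atm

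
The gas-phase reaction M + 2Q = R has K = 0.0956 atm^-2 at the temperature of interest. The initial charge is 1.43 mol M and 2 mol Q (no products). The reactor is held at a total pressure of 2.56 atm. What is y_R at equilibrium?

Let X = conversion of Q (basis 2 mol Q); extent of reaction ξ = X.
Species balance: n_M = 1.43 − X; n_Q = 2 − 2X; n_R = X.
Total moles n_T = 3.43 − 2X.
Mole fractions y_i = n_i/n_T; K = p_R / (p_M p_Q^2) with p_i = y_i·P.
Substituting and setting equal to 0.0956 atm^-2 gives a polynomial in X; the root in (0,1) is X = 0.210.
Then n_R = 0.21, n_T = 3.01, so y_R = 0.070.

y_R = 0.070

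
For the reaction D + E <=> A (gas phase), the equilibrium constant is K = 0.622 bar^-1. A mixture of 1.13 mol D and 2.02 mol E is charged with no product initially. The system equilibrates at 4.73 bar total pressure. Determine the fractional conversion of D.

X = 0.614

Let X = conversion of D (basis 1.13 mol D); extent of reaction ξ = 1.13X.
At extent ξ: n_D = 1.13 − 1.13X; n_E = 2.02 − 1.13X; n_A = 1.13X.
Total moles n_T = 3.15 − 1.13X.
With p_i = (n_i/n_T)P, K = p_A / (p_D p_E).
Substituting and setting equal to 0.622 bar^-1 gives a polynomial in X; the root in (0,1) is X = 0.614.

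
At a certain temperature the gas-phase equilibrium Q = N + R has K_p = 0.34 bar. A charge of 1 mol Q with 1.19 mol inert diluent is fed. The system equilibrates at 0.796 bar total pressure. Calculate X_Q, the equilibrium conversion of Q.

X = 0.651

Let X = conversion of Q (basis 1 mol Q); extent of reaction ξ = X.
Species balance: n_Q = 1 − X; n_N = X; n_R = X; n_I = 1.19 (inert).
Total moles n_T = 2.19 + X.
With p_i = (n_i/n_T)P, K_p = p_N p_R / (p_Q).
Equating to 0.34 bar and solving on 0 < X < 1: X = 0.651.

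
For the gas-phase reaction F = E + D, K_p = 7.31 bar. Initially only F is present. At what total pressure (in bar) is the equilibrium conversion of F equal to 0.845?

Let X = conversion of F (basis 1 mol F); extent of reaction ξ = X.
At extent ξ: n_F = 1 − X; n_E = X; n_D = X.
Summing: n_T = 1 + X.
K_p = p_E p_D / (p_F) with p_i = (n_i/n_T)·P.
At X = 0.845: the mole-fraction product g(X) = Π y_i^ν_i = 2.497. Since K_p = g(X)·P^{1}, P = (K_p/g)^(1/1) = (7.31/2.497)^(1/1) = 2.93 bar.

P = 2.93 bar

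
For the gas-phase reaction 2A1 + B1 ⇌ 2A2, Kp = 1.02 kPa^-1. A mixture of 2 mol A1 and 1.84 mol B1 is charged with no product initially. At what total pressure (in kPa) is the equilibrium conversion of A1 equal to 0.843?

P = 85 kPa

Take 2 mol A1 as basis and let X be its fractional conversion, so ξ = X.
At extent ξ: n_A1 = 2 − 2X; n_B1 = 1.84 − X; n_A2 = 2X.
n_T = Σnᵢ = 3.84 − X.
Kp = p_A2^2 / (p_A1^2 p_B1) with p_i = (n_i/n_T)·P.
At X = 0.843: the mole-fraction product g(X) = Π y_i^ν_i = 86.67. Since Kp = g(X)·P^{-1}, P = (g/Kp)^(1/1) = (86.67/1.02)^(1/1) = 85 kPa.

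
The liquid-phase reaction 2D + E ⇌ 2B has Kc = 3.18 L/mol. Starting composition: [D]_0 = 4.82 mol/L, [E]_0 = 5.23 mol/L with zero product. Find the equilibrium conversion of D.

Let X = conversion of D; extent ξ = 4.82X/2 mol/L.
Concentrations: [D] = 4.82 − 4.82X; [E] = 5.23 − 2.41X; [B] = 4.82X.
Kc = [B]^2 / ([D]^2 [E]).
Solving Kc = 3.18 for X ∈ (0,1): X = 0.766.

X = 0.766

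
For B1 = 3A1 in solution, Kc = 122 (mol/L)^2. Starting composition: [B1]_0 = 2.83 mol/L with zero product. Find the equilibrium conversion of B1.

Let X = conversion of B1; extent ξ = 2.83·X mol/L.
Concentrations: [B1] = 2.83 − 2.83X; [A1] = 8.49X.
Kc = [A1]^3 / ([B1]).
This equals 122 at X = 0.606 (the root in 0 < X < 1).

X = 0.606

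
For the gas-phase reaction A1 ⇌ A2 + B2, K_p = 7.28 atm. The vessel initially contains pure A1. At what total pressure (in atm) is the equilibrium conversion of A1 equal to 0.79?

Let X = conversion of A1 (basis 1 mol A1); extent of reaction ξ = X.
Moles: n_A1 = 1 − X; n_A2 = X; n_B2 = X.
Total moles n_T = 1 + X.
K_p = p_A2 p_B2 / (p_A1) with p_i = (n_i/n_T)·P.
At X = 0.79: the mole-fraction product g(X) = Π y_i^ν_i = 1.66. Since K_p = g(X)·P^{1}, P = (K_p/g)^(1/1) = (7.28/1.66)^(1/1) = 4.38 atm.

P = 4.38 atm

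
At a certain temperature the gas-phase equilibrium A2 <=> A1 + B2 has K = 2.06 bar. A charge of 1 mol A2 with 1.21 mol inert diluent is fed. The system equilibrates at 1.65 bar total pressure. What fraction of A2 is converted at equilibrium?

X = 0.822

Basis: 1 mol A2 initially; let X = conversion of A2. Extent ξ = X.
At extent ξ: n_A2 = 1 − X; n_A1 = X; n_B2 = X; n_I = 1.21 (inert).
n_T = Σnᵢ = 2.21 + X.
With p_i = (n_i/n_T)P, K = p_A1 p_B2 / (p_A2).
Setting this equal to 2.06 bar and taking the physical root (0 < X < 1) gives X = 0.822.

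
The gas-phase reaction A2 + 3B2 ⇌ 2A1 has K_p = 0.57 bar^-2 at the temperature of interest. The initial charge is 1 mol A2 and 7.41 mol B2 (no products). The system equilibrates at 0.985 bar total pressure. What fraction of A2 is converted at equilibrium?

X = 0.506

Take 1 mol A2 as basis and let X be its fractional conversion, so ξ = X.
At extent ξ: n_A2 = 1 − X; n_B2 = 7.41 − 3X; n_A1 = 2X.
Summing: n_T = 8.41 − 2X.
With p_i = (n_i/n_T)P, K_p = p_A1^2 / (p_A2 p_B2^3).
Substituting and setting equal to 0.57 bar^-2 gives a polynomial in X; the root in (0,1) is X = 0.506.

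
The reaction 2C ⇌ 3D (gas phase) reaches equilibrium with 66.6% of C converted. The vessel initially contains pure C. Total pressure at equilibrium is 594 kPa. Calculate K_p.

K_p = 3.98e+03 kPa

Let X = conversion of C (basis 1 mol C); extent of reaction ξ = 0.5X.
Species balance: n_C = 1 − X; n_D = 1.5X.
Total moles n_T = 1 + 0.5X.
At X = 0.666: n_C = 0.334, n_D = 0.999, n_T = 1.33.
p_i = (n_i/n_T)·P. K_p = p_D^3 / (p_C^2) = 3.98e+03 kPa.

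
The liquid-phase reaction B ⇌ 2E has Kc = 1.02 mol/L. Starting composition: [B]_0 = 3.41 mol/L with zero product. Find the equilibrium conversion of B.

Let X = conversion of B; extent ξ = 3.41·X mol/L.
Concentrations: [B] = 3.41 − 3.41X; [E] = 6.82X.
Kc = [E]^2 / ([B]).
Setting equal to 1.02 and solving for X on (0,1) gives X = 0.239.

X = 0.239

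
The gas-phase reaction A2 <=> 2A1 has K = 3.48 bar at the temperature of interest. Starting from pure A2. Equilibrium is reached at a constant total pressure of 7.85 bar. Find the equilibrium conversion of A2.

Basis: 1 mol A2 initially; let X = conversion of A2. Extent ξ = X.
At extent ξ: n_A2 = 1 − X; n_A1 = 2X.
n_T = Σnᵢ = 1 + X.
y_i = n_i/n_T, p_i = y_i·P. K = p_A1^2 / (p_A2).
This yields a degree-2 equation in X; solving on (0,1), X = 0.316.

X = 0.316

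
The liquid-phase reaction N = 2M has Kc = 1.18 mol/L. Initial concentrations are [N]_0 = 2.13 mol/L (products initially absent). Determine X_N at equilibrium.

Let X = conversion of N; extent ξ = 2.13·X mol/L.
Concentrations: [N] = 2.13 − 2.13X; [M] = 4.26X.
Kc = [M]^2 / ([N]).
Equating to 1.18 mol/L: the physical root is X = 0.309.

X = 0.309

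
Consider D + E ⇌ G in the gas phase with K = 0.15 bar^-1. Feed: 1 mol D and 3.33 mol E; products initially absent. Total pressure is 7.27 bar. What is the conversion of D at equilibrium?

X = 0.447

Basis: 1 mol D initially; let X = conversion of D. Extent ξ = X.
Mole table: n_D = 1 − X; n_E = 3.33 − X; n_G = X.
Summing: n_T = 4.33 − X.
With p_i = (n_i/n_T)P, K = p_G / (p_D p_E).
Setting this equal to 0.15 bar^-1 and taking the physical root (0 < X < 1) gives X = 0.447.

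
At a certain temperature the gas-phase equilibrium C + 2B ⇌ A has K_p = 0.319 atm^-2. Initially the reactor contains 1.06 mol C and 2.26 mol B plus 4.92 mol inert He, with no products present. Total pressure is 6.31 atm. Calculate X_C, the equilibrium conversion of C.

Let X = conversion of C (basis 1.06 mol C); extent of reaction ξ = 1.06X.
Moles: n_C = 1.06 − 1.06X; n_B = 2.26 − 2.12X; n_A = 1.06X; n_I = 4.92 (inert).
Summing: n_T = 8.24 − 2.12X.
With p_i = (n_i/n_T)P, K_p = p_A / (p_C p_B^2).
This yields a degree-3 equation in X; solving on (0,1), X = 0.345.

X = 0.345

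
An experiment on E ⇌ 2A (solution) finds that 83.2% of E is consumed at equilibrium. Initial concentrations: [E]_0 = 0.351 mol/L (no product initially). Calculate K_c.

K_c = 5.79 mol/L

Let X = conversion of E.
Concentrations: [E] = 0.351 − 0.351X; [A] = 0.702X.
At X = 0.832: [E] = 0.059, [A] = 0.584.
K_c = [A]^2 / ([E]) = 5.79 mol/L.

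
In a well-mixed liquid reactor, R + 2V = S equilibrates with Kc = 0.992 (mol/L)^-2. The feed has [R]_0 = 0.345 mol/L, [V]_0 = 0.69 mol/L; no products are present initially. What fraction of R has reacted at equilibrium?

X = 0.222

Let X = conversion of R; extent ξ = 0.345·X mol/L.
Concentrations: [R] = 0.345 − 0.345X; [V] = 0.69 − 0.69X; [S] = 0.345X.
Kc = [S] / ([R] [V]^2).
This equals 0.992 at X = 0.222 (the root in 0 < X < 1).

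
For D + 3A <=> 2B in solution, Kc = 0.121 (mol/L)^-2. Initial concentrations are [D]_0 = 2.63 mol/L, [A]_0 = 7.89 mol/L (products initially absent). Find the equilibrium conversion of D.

X = 0.528

Let X = conversion of D; extent ξ = 2.63·X mol/L.
Concentrations: [D] = 2.63 − 2.63X; [A] = 7.89 − 7.89X; [B] = 5.26X.
Kc = [B]^2 / ([D] [A]^3).
This equals 0.121 at X = 0.528 (the root in 0 < X < 1).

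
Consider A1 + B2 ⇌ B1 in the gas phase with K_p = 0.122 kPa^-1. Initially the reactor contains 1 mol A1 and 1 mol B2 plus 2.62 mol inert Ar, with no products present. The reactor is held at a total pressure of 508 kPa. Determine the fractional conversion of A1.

Let X = conversion of A1 (basis 1 mol A1); extent of reaction ξ = X.
At extent ξ: n_A1 = 1 − X; n_B2 = 1 − X; n_B1 = X; n_I = 2.62 (inert).
n_T = Σnᵢ = 4.62 − X.
With p_i = (n_i/n_T)P, K_p = p_B1 / (p_A1 p_B2).
Equating to 0.122 kPa^-1 and solving on 0 < X < 1: X = 0.780.

X = 0.780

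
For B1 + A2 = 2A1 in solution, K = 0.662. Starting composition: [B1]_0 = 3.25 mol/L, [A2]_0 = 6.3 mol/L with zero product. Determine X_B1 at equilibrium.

X = 0.394

Let X = conversion of B1; extent ξ = 3.25·X mol/L.
Concentrations: [B1] = 3.25 − 3.25X; [A2] = 6.3 − 3.25X; [A1] = 6.5X.
K = [A1]^2 / ([B1] [A2]).
Solving K = 0.662 for X ∈ (0,1): X = 0.394.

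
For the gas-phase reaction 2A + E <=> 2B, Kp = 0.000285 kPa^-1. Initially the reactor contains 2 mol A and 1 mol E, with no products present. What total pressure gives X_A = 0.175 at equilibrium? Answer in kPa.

Basis: 2 mol A initially; let X = conversion of A. Extent ξ = X.
Moles: n_A = 2 − 2X; n_E = 1 − X; n_B = 2X.
Total moles n_T = 3 − X.
Kp = p_B^2 / (p_A^2 p_E) with p_i = (n_i/n_T)·P.
At X = 0.175: the mole-fraction product g(X) = Π y_i^ν_i = 0.1541. Since Kp = g(X)·P^{-1}, P = (g/Kp)^(1/1) = (0.1541/0.000285)^(1/1) = 541 kPa.

P = 541 kPa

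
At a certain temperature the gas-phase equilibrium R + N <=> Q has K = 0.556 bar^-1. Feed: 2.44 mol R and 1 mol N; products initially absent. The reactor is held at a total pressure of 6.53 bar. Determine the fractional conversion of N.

X = 0.698

Let X = conversion of N (basis 1 mol N); extent of reaction ξ = X.
At extent ξ: n_R = 2.44 − X; n_N = 1 − X; n_Q = X.
Summing: n_T = 3.44 − X.
y_i = n_i/n_T, p_i = y_i·P. K = p_Q / (p_R p_N).
This yields a degree-2 equation in X; solving on (0,1), X = 0.698.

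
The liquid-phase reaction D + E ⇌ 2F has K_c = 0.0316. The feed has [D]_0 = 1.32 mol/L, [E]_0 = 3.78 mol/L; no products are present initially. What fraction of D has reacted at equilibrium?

Let X = conversion of D; extent ξ = 1.32·X mol/L.
Concentrations: [D] = 1.32 − 1.32X; [E] = 3.78 − 1.32X; [F] = 2.64X.
K_c = [F]^2 / ([D] [E]).
Setting equal to 0.0316 and solving for X on (0,1) gives X = 0.136.

X = 0.136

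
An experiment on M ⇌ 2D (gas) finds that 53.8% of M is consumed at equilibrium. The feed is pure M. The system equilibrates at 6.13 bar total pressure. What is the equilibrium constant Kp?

Kp = 9.99 bar

Take 1 mol M as basis and let X be its fractional conversion, so ξ = X.
Mole table: n_M = 1 − X; n_D = 2X.
n_T = Σnᵢ = 1 + X.
At X = 0.538: n_M = 0.462, n_D = 1.08, n_T = 1.54.
p_i = (n_i/n_T)·P. Kp = p_D^2 / (p_M) = 9.99 bar.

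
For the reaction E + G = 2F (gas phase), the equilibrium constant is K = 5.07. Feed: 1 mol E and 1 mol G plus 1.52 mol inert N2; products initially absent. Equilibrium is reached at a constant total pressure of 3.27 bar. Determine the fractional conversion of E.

Take 1 mol E as basis and let X be its fractional conversion, so ξ = X.
At extent ξ: n_E = 1 − X; n_G = 1 − X; n_F = 2X; n_I = 1.52 (inert).
Since Δν = 0, n_T = 3.52 throughout.
With p_i = (n_i/n_T)P, K = p_F^2 / (p_E p_G).
Substituting and setting equal to 5.07 gives a polynomial in X; the root in (0,1) is X = 0.530.

X = 0.530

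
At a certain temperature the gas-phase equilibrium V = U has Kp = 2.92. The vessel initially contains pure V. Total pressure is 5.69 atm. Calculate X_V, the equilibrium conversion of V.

Let X = conversion of V (basis 1 mol V); extent of reaction ξ = X.
Species balance: n_V = 1 − X; n_U = X.
Total moles n_T = 1 (Δν = 0, constant).
Mole fractions y_i = n_i/n_T; Kp = p_U / (p_V) with p_i = y_i·P.
This yields a degree-1 equation in X; solving on (0,1), X = 0.745.

X = 0.745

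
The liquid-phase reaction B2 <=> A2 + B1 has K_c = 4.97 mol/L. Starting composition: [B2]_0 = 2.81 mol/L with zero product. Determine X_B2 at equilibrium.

Let X = conversion of B2; extent ξ = 2.81·X mol/L.
Concentrations: [B2] = 2.81 − 2.81X; [A2] = 2.81X; [B1] = 2.81X.
K_c = [A2] [B1] / ([B2]).
Setting equal to 4.97 and solving for X on (0,1) gives X = 0.713.

X = 0.713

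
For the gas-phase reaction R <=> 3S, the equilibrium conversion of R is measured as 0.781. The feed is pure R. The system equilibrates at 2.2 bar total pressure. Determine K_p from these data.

Take 1 mol R as basis and let X be its fractional conversion, so ξ = X.
At extent ξ: n_R = 1 − X; n_S = 3X.
n_T = Σnᵢ = 1 + 2X.
At X = 0.781: n_R = 0.219, n_S = 2.34, n_T = 2.56.
p_i = (n_i/n_T)·P. K_p = p_S^3 / (p_R) = 43.3 bar^2.

K_p = 43.3 bar^2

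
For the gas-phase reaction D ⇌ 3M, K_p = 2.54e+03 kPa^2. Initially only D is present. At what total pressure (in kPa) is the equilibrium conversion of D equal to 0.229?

P = 113 kPa

Take 1 mol D as basis and let X be its fractional conversion, so ξ = X.
Species balance: n_D = 1 − X; n_M = 3X.
n_T = Σnᵢ = 1 + 2X.
K_p = p_M^3 / (p_D) with p_i = (n_i/n_T)·P.
At X = 0.229: the mole-fraction product g(X) = Π y_i^ν_i = 0.1978. Since K_p = g(X)·P^{2}, P = (K_p/g)^(1/2) = (2.54e+03/0.1978)^(1/2) = 113 kPa.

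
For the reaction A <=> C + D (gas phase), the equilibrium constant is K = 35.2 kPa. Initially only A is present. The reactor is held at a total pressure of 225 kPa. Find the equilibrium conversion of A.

Take 1 mol A as basis and let X be its fractional conversion, so ξ = X.
Species balance: n_A = 1 − X; n_C = X; n_D = X.
Total moles n_T = 1 + X.
With p_i = (n_i/n_T)P, K = p_C p_D / (p_A).
Equating to 35.2 kPa and solving on 0 < X < 1: X = 0.368.

X = 0.368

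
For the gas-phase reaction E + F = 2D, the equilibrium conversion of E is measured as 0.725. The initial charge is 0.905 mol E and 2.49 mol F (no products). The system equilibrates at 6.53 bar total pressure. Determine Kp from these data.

Kp = 3.77

Basis: 0.905 mol E initially; let X = conversion of E. Extent ξ = 0.905X.
At extent ξ: n_E = 0.905 − 0.905X; n_F = 2.49 − 0.905X; n_D = 1.81X.
Since Δν = 0, n_T = 3.4 throughout.
At X = 0.725: n_E = 0.249, n_F = 1.83, n_D = 1.31, n_T = 3.4.
p_i = (n_i/n_T)·P. Kp = p_D^2 / (p_E p_F) = 3.77.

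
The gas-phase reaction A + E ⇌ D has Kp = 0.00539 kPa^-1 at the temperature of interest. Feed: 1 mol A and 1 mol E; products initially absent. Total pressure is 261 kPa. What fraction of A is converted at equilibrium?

X = 0.355

Take 1 mol A as basis and let X be its fractional conversion, so ξ = X.
Species balance: n_A = 1 − X; n_E = 1 − X; n_D = X.
Summing: n_T = 2 − X.
With p_i = (n_i/n_T)P, Kp = p_D / (p_A p_E).
Setting this equal to 0.00539 kPa^-1 and taking the physical root (0 < X < 1) gives X = 0.355.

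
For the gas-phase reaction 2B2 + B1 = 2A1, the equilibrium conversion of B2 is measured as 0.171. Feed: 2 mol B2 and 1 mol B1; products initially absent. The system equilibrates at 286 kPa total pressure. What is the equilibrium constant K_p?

K_p = 0.000508 kPa^-1

Take 2 mol B2 as basis and let X be its fractional conversion, so ξ = X.
Species balance: n_B2 = 2 − 2X; n_B1 = 1 − X; n_A1 = 2X.
Summing: n_T = 3 − X.
At X = 0.171: n_B2 = 1.66, n_B1 = 0.829, n_A1 = 0.342, n_T = 2.83.
p_i = (n_i/n_T)·P. K_p = p_A1^2 / (p_B2^2 p_B1) = 0.000508 kPa^-1.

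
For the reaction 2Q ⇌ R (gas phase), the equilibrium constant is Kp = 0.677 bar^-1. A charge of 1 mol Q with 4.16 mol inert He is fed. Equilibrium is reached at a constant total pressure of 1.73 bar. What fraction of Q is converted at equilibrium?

Let X = conversion of Q (basis 1 mol Q); extent of reaction ξ = 0.5X.
Species balance: n_Q = 1 − X; n_R = 0.5X; n_I = 4.16 (inert).
Total moles n_T = 5.16 − 0.5X.
y_i = n_i/n_T, p_i = y_i·P. Kp = p_R / (p_Q^2).
Substituting and setting equal to 0.677 bar^-1 gives a polynomial in X; the root in (0,1) is X = 0.257.

X = 0.257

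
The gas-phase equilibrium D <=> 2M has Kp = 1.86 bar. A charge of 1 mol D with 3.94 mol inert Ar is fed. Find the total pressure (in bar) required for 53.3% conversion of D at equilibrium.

Take 1 mol D as basis and let X be its fractional conversion, so ξ = X.
Mole table: n_D = 1 − X; n_M = 2X; n_I = 3.94 (inert).
Total moles n_T = 4.94 + X.
Kp = p_M^2 / (p_D) with p_i = (n_i/n_T)·P.
At X = 0.533: the mole-fraction product g(X) = Π y_i^ν_i = 0.4446. Since Kp = g(X)·P^{1}, P = (Kp/g)^(1/1) = (1.86/0.4446)^(1/1) = 4.18 bar.

P = 4.18 bar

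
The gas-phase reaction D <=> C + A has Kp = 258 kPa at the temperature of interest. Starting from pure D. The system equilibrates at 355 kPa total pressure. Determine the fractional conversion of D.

Take 1 mol D as basis and let X be its fractional conversion, so ξ = X.
At extent ξ: n_D = 1 − X; n_C = X; n_A = X.
Total moles n_T = 1 + X.
With p_i = (n_i/n_T)P, Kp = p_C p_A / (p_D).
This yields a degree-2 equation in X; solving on (0,1), X = 0.649.

X = 0.649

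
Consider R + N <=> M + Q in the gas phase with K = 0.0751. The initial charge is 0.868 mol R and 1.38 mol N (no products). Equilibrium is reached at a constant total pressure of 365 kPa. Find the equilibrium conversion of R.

X = 0.269

Let X = conversion of R (basis 0.868 mol R); extent of reaction ξ = 0.868X.
Species balance: n_R = 0.868 − 0.868X; n_N = 1.38 − 0.868X; n_M = 0.868X; n_Q = 0.868X.
Since Δν = 0, n_T = 2.25 throughout.
y_i = n_i/n_T, p_i = y_i·P. K = p_M p_Q / (p_R p_N).
Substituting and setting equal to 0.0751 gives a polynomial in X; the root in (0,1) is X = 0.269.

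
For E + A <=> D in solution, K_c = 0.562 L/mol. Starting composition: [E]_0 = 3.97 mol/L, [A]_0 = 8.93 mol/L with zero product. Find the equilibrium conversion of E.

X = 0.768

Let X = conversion of E; extent ξ = 3.97·X mol/L.
Concentrations: [E] = 3.97 − 3.97X; [A] = 8.93 − 3.97X; [D] = 3.97X.
K_c = [D] / ([E] [A]).
Setting equal to 0.562 and solving for X on (0,1) gives X = 0.768.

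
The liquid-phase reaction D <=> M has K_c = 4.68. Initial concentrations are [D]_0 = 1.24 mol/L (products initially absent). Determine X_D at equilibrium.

Let X = conversion of D; extent ξ = 1.24·X mol/L.
Concentrations: [D] = 1.24 − 1.24X; [M] = 1.24X.
K_c = [M] / ([D]).
This equals 4.68 at X = 0.824 (the root in 0 < X < 1).

X = 0.824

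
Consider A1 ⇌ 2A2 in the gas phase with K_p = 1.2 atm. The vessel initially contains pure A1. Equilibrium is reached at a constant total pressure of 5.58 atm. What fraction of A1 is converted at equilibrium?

Let X = conversion of A1 (basis 1 mol A1); extent of reaction ξ = X.
At extent ξ: n_A1 = 1 − X; n_A2 = 2X.
n_T = Σnᵢ = 1 + X.
With p_i = (n_i/n_T)P, K_p = p_A2^2 / (p_A1).
Setting this equal to 1.2 atm and taking the physical root (0 < X < 1) gives X = 0.226.

X = 0.226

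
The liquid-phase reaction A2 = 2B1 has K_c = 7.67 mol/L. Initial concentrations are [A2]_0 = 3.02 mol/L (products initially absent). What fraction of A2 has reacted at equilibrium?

Let X = conversion of A2; extent ξ = 3.02·X mol/L.
Concentrations: [A2] = 3.02 − 3.02X; [B1] = 6.04X.
K_c = [B1]^2 / ([A2]).
This equals 7.67 at X = 0.540 (the root in 0 < X < 1).

X = 0.540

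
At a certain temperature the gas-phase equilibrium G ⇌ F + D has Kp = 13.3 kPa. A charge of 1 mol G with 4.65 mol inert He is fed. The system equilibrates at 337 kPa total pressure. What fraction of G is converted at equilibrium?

Basis: 1 mol G initially; let X = conversion of G. Extent ξ = X.
Moles: n_G = 1 − X; n_F = X; n_D = X; n_I = 4.65 (inert).
Summing: n_T = 5.65 + X.
Mole fractions y_i = n_i/n_T; Kp = p_F p_D / (p_G) with p_i = y_i·P.
This yields a degree-2 equation in X; solving on (0,1), X = 0.383.

X = 0.383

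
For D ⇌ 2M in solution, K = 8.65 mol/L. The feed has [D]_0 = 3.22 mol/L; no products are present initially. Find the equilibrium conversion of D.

X = 0.550

Let X = conversion of D; extent ξ = 3.22·X mol/L.
Concentrations: [D] = 3.22 − 3.22X; [M] = 6.44X.
K = [M]^2 / ([D]).
Equating to 8.65 mol/L: the physical root is X = 0.550.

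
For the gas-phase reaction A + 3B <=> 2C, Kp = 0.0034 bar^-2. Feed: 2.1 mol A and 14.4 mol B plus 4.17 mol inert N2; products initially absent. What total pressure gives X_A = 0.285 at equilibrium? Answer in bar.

Let X = conversion of A (basis 2.1 mol A); extent of reaction ξ = 2.1X.
Mole table: n_A = 2.1 − 2.1X; n_B = 14.4 − 6.3X; n_C = 4.2X; n_I = 4.17 (inert).
Summing: n_T = 20.7 − 4.2X.
Kp = p_C^2 / (p_A p_B^3) with p_i = (n_i/n_T)·P.
At X = 0.285: the mole-fraction product g(X) = Π y_i^ν_i = 0.1807. Since Kp = g(X)·P^{-2}, P = (g/Kp)^(1/2) = (0.1807/0.0034)^(1/2) = 7.29 bar.

P = 7.29 bar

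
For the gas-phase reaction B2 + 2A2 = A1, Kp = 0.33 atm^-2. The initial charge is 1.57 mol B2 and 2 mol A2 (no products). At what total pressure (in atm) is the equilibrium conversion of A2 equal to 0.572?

P = 3.74 atm

Basis: 2 mol A2 initially; let X = conversion of A2. Extent ξ = X.
Moles: n_B2 = 1.57 − X; n_A2 = 2 − 2X; n_A1 = X.
Summing: n_T = 3.57 − 2X.
Kp = p_A1 / (p_B2 p_A2^2) with p_i = (n_i/n_T)·P.
At X = 0.572: the mole-fraction product g(X) = Π y_i^ν_i = 4.604. Since Kp = g(X)·P^{-2}, P = (g/Kp)^(1/2) = (4.604/0.33)^(1/2) = 3.74 atm.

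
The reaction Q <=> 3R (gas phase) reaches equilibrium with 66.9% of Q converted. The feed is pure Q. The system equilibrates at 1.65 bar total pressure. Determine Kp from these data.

Kp = 12.2 bar^2

Basis: 1 mol Q initially; let X = conversion of Q. Extent ξ = X.
At extent ξ: n_Q = 1 − X; n_R = 3X.
Summing: n_T = 1 + 2X.
At X = 0.669: n_Q = 0.331, n_R = 2.01, n_T = 2.34.
p_i = (n_i/n_T)·P. Kp = p_R^3 / (p_Q) = 12.2 bar^2.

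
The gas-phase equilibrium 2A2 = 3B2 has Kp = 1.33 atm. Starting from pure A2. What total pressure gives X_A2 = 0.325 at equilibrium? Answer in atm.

P = 6.08 atm

Let X = conversion of A2 (basis 1 mol A2); extent of reaction ξ = 0.5X.
Mole table: n_A2 = 1 − X; n_B2 = 1.5X.
Summing: n_T = 1 + 0.5X.
Kp = p_B2^3 / (p_A2^2) with p_i = (n_i/n_T)·P.
At X = 0.325: the mole-fraction product g(X) = Π y_i^ν_i = 0.2187. Since Kp = g(X)·P^{1}, P = (Kp/g)^(1/1) = (1.33/0.2187)^(1/1) = 6.08 atm.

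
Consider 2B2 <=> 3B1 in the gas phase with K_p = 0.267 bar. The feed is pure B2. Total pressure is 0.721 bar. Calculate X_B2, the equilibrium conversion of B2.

Basis: 1 mol B2 initially; let X = conversion of B2. Extent ξ = 0.5X.
Mole table: n_B2 = 1 − X; n_B1 = 1.5X.
Total moles n_T = 1 + 0.5X.
Mole fractions y_i = n_i/n_T; K_p = p_B1^3 / (p_B2^2) with p_i = y_i·P.
Substituting and setting equal to 0.267 bar gives a polynomial in X; the root in (0,1) is X = 0.372.

X = 0.372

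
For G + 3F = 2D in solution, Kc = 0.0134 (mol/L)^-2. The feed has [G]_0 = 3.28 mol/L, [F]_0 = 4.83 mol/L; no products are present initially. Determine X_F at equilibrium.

Let X = conversion of F; extent ξ = 4.83X/3 mol/L.
Concentrations: [G] = 3.28 − 1.61X; [F] = 4.83 − 4.83X; [D] = 3.22X.
Kc = [D]^2 / ([G] [F]^3).
This equals 0.0134 at X = 0.339 (the root in 0 < X < 1).

X = 0.339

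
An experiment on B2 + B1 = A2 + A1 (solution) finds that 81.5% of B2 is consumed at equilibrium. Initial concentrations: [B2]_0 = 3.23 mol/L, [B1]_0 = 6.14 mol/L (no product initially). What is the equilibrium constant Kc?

Kc = 3.31

Let X = conversion of B2.
Concentrations: [B2] = 3.23 − 3.23X; [B1] = 6.14 − 3.23X; [A2] = 3.23X; [A1] = 3.23X.
At X = 0.815: [B2] = 0.598, [B1] = 3.51, [A2] = 2.63, [A1] = 2.63.
Kc = [A2] [A1] / ([B2] [B1]) = 3.31.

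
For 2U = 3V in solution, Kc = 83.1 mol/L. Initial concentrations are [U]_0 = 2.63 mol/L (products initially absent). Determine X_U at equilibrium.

Let X = conversion of U; extent ξ = 2.63X/2 mol/L.
Concentrations: [U] = 2.63 − 2.63X; [V] = 3.94X.
Kc = [V]^3 / ([U]^2).
Setting equal to 83.1 and solving for X on (0,1) gives X = 0.776.

X = 0.776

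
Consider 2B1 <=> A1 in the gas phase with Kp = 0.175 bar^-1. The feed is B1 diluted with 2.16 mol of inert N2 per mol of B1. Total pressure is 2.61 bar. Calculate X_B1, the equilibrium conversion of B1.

Let X = conversion of B1 (basis 1 mol B1); extent of reaction ξ = 0.5X.
Species balance: n_B1 = 1 − X; n_A1 = 0.5X; n_I = 2.16 (inert).
n_T = Σnᵢ = 3.16 − 0.5X.
y_i = n_i/n_T, p_i = y_i·P. Kp = p_A1 / (p_B1^2).
This yields a degree-2 equation in X; solving on (0,1), X = 0.194.

X = 0.194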